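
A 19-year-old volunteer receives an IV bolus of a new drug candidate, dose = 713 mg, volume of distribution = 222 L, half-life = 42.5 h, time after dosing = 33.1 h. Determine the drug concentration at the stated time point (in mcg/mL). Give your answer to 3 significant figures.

C₀ = Dose / Vd = 713.0 / 222 = 3.212 mg/L
k = ln2 / t½ = 0.693147 / 42.5 = 0.01631 h⁻¹
C = C₀ · e^(−k·t) = 3.212 × e^(−0.01631 × 33.1)
  = 3.212 × 0.5828 = 1.872 mg/L
(1.872 mg/L = 1.872 mcg/mL)

1.87 mcg/mL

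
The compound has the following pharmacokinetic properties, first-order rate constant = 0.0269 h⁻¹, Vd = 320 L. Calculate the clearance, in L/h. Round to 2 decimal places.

CL = k × Vd = 0.0269 × 320 = 8.608 L/h

8.61 L/h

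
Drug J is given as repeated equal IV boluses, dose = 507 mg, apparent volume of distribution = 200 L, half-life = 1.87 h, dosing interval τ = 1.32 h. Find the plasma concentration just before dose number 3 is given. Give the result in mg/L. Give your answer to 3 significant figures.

C₀ per dose = Dose / Vd = 507 / 200 = 2.535 mg/L
k = ln2 / t½ = 0.693147 / 1.87 = 0.3707 h⁻¹
Fraction remaining after one interval: r = e^(−kτ) = e^(−0.3707 × 1.32) = 0.6130
Before dose 3, 2 doses have been given (aged 1τ, 2τ).
C_trough = C₀ × (r + r²) = 2.535 × (0.6130 + 0.3758) = 2.507 mg/L

2.51 mg/L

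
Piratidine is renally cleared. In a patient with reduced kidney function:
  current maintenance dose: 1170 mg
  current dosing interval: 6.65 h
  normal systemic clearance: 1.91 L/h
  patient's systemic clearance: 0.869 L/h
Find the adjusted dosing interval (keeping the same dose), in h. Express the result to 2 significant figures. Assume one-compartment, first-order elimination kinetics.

15 h

To keep the same average steady-state level, dosing rate must scale with clearance.
CL ratio = 0.869 / 1.91 = 0.4550
New interval (same dose) = 6.65 / 0.4550 = 14.62 h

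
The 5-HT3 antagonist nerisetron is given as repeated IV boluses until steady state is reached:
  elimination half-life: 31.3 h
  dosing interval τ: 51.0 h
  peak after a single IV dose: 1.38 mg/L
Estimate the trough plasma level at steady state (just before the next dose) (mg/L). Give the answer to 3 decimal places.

0.659 mg/L

k = ln2 / t½ = 0.693147 / 31.3 = 0.02215 h⁻¹
e^(−kτ) = e^(−0.02215 × 51.0) = 0.3231
Accumulation ratio R = 1 / (1 − e^(−kτ)) = 1 / (1 − 0.3231) = 1.477
Steady-state trough = C₀ × R × e^(−kτ) = 1.38 × 1.477 × 0.3231 = 0.6586 mg/L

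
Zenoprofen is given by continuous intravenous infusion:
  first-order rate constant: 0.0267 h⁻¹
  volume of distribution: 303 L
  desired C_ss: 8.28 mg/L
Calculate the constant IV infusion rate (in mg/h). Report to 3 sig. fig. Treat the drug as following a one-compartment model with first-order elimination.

CL = k × Vd = 0.02670 × 303 = 8.090 L/h
At steady state, infusion rate R₀ = Css × CL = 8.28 × 8.090 = 66.99 mg/h

67.0 mg/h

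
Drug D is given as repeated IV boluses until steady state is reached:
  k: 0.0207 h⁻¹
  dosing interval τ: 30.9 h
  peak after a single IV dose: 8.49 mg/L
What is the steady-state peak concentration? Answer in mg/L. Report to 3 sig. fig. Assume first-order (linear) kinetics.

e^(−kτ) = e^(−0.02070 × 30.9) = 0.5275
Accumulation ratio R = 1 / (1 − e^(−kτ)) = 1 / (1 − 0.5275) = 2.116
Steady-state peak = C₀ × R = 8.49 × 2.116 = 17.96 mg/L

18.0 mg/L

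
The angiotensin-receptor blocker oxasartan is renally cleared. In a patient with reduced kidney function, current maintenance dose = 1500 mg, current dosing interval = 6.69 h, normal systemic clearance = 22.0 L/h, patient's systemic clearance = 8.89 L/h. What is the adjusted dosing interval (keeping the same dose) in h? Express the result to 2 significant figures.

17 h

To keep the same average steady-state level, dosing rate must scale with clearance.
CL ratio = 8.89 / 22.0 = 0.4041
New interval (same dose) = 6.69 / 0.4041 = 16.56 h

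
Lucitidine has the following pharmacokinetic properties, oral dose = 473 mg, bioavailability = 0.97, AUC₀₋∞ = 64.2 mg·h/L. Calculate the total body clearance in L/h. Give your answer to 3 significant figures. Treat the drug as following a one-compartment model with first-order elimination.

CL = F·Dose / AUC = 0.97 × 473 / 64.2 = 7.147 L/h

7.15 L/h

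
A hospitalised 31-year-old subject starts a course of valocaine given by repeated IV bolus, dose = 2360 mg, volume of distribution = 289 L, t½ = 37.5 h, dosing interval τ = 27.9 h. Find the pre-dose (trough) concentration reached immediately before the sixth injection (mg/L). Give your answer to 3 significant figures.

C₀ per dose = Dose / Vd = 2360 / 289 = 8.166 mg/L
k = ln2 / t½ = 0.693147 / 37.5 = 0.01848 h⁻¹
Fraction remaining after one interval: r = e^(−kτ) = e^(−0.01848 × 27.9) = 0.5971
Before dose 6, 5 doses have been given (aged 1τ, 2τ, 3τ, 4τ, 5τ).
C_trough = C₀ × (r + r² + … + r^5) = C₀ × r(1−r^5)/(1−r)
        = 8.166 × 0.5971 × (1 − 0.07590) / (1 − 0.5971) = 11.18 mg/L

11.2 mg/L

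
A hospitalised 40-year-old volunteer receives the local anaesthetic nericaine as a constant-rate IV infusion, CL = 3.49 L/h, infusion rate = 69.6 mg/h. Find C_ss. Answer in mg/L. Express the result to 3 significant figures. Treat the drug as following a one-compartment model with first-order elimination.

At steady state Css = R₀ / CL = 69.6 / 3.490 = 19.94 mg/L

19.9 mg/L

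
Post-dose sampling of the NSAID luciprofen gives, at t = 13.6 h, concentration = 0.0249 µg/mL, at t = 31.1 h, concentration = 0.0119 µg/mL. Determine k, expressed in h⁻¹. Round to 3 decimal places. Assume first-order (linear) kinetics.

0.042 h⁻¹

k = ln(C₁/C₂) / (t₂ − t₁) = ln(0.0249/0.0119) / (31.1 − 13.6)
  = 0.7383 / 17.50 = 0.04219 h⁻¹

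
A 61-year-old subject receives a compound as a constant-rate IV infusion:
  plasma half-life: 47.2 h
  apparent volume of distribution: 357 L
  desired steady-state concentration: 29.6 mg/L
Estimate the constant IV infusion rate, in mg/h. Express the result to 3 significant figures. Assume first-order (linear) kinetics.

155 mg/h

k = ln2 / t½ = 0.693147 / 47.2 = 0.01469 h⁻¹
CL = k × Vd = 0.01469 × 357 = 5.244 L/h
At steady state, infusion rate R₀ = Css × CL = 29.6 × 5.244 = 155.2 mg/h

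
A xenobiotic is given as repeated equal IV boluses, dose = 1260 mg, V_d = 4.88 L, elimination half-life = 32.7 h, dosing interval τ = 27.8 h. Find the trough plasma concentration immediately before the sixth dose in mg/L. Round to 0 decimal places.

C₀ per dose = Dose / Vd = 1260 / 4.88 = 258.2 mg/L
k = ln2 / t½ = 0.693147 / 32.7 = 0.02120 h⁻¹
Fraction remaining after one interval: r = e^(−kτ) = e^(−0.02120 × 27.8) = 0.5547
Before dose 6, 5 doses have been given (aged 1τ, 2τ, 3τ, 4τ, 5τ).
C_trough = C₀ × (r + r² + … + r^5) = C₀ × r(1−r^5)/(1−r)
        = 258.2 × 0.5547 × (1 − 0.05252) / (1 − 0.5547) = 304.7 mg/L

305 mg/L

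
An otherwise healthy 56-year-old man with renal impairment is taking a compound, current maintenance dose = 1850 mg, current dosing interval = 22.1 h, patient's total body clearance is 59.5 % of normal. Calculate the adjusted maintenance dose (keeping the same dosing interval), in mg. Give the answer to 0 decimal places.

To keep the same average steady-state level, dosing rate must scale with clearance.
CL ratio = 59.5 / 100 = 0.5950
New dose (same interval) = 1850 × 0.5950 = 1101 mg

1101 mg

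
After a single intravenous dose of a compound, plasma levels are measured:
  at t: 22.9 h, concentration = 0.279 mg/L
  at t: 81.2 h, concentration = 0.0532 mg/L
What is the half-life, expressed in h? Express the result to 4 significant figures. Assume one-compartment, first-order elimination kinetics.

24.39 h

k = ln(C₁/C₂) / (t₂ − t₁) = ln(0.279/0.0532) / (81.2 − 22.9)
  = 1.657 / 58.30 = 0.02842 h⁻¹
t½ = ln2 / k = 0.693147 / 0.02842 = 24.39 h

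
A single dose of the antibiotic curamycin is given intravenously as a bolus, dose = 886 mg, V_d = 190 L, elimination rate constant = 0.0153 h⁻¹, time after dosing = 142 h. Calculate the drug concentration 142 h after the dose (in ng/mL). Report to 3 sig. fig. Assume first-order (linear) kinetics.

531 ng/mL

C₀ = Dose / Vd = 886.0 / 190 = 4.663 mg/L
C = C₀ · e^(−k·t) = 4.663 × e^(−0.01530 × 142)
  = 4.663 × 0.1139 = 0.5311 mg/L
Convert: 0.5311 mg/L × 1000 = 531.1 ng/mL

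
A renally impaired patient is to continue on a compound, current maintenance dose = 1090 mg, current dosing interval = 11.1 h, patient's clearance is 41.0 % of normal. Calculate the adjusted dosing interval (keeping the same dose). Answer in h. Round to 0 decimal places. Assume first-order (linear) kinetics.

To keep the same average steady-state level, dosing rate must scale with clearance.
CL ratio = 41.0 / 100 = 0.4100
New interval (same dose) = 11.1 / 0.4100 = 27.07 h

27 h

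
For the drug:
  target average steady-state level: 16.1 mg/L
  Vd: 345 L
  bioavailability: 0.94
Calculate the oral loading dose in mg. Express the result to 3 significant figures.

5910 mg

LD = Css × Vd / F = 16.1 × 345 / 0.94 = 5909 mg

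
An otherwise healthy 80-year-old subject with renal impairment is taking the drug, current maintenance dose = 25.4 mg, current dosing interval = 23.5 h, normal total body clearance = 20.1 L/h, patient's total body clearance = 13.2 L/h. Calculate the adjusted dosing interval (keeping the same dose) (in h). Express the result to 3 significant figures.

35.8 h

To keep the same average steady-state level, dosing rate must scale with clearance.
CL ratio = 13.2 / 20.1 = 0.6567
New interval (same dose) = 23.5 / 0.6567 = 35.78 h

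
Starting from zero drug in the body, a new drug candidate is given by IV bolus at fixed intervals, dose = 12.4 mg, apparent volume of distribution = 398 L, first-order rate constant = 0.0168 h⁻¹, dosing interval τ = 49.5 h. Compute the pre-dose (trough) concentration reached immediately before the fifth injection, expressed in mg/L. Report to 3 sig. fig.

0.0232 mg/L

C₀ per dose = Dose / Vd = 12.4 / 398 = 0.03116 mg/L
Fraction remaining after one interval: r = e^(−kτ) = e^(−0.01680 × 49.5) = 0.4354
Before dose 5, 4 doses have been given (aged 1τ, 2τ, 3τ, 4τ).
C_trough = C₀ × (r + r² + … + r^4) = C₀ × r(1−r^4)/(1−r)
        = 0.03116 × 0.4354 × (1 − 0.03594) / (1 − 0.4354) = 0.02317 mg/L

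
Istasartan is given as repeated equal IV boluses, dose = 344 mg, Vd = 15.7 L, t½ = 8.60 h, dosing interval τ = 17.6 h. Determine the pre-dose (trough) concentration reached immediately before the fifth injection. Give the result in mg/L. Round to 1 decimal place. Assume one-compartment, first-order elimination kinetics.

C₀ per dose = Dose / Vd = 344 / 15.7 = 21.91 mg/L
k = ln2 / t½ = 0.693147 / 8.60 = 0.08060 h⁻¹
Fraction remaining after one interval: r = e^(−kτ) = e^(−0.08060 × 17.6) = 0.2421
Before dose 5, 4 doses have been given (aged 1τ, 2τ, 3τ, 4τ).
C_trough = C₀ × (r + r² + … + r^4) = C₀ × r(1−r^4)/(1−r)
        = 21.91 × 0.2421 × (1 − 0.003435) / (1 − 0.2421) = 6.975 mg/L

7.0 mg/L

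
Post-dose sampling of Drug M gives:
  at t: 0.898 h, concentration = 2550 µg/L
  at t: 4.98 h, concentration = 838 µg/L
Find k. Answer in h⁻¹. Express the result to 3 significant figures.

0.273 h⁻¹

k = ln(C₁/C₂) / (t₂ − t₁) = ln(2550/838) / (4.98 − 0.898)
  = 1.113 / 4.082 = 0.2727 h⁻¹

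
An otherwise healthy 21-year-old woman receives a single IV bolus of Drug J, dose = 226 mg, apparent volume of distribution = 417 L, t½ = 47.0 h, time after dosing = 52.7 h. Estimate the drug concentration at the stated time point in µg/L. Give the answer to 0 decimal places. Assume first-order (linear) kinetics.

C₀ = Dose / Vd = 226.0 / 417 = 0.5420 mg/L
k = ln2 / t½ = 0.693147 / 47.0 = 0.01475 h⁻¹
C = C₀ · e^(−k·t) = 0.5420 × e^(−0.01475 × 52.7)
  = 0.5420 × 0.4596 = 0.2491 mg/L
Convert: 0.2491 mg/L × 1000 = 249.1 µg/L

249 µg/L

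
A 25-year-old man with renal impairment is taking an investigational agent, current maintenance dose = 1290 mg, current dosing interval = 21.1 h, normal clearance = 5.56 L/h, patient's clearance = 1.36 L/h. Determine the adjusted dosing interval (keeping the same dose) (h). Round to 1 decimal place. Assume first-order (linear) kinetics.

To keep the same average steady-state level, dosing rate must scale with clearance.
CL ratio = 1.36 / 5.56 = 0.2446
New interval (same dose) = 21.1 / 0.2446 = 86.26 h

86.3 h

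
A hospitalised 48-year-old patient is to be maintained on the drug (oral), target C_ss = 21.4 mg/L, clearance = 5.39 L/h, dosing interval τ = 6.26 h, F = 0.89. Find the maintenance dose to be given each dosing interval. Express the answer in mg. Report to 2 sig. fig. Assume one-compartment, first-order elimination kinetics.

At steady state, F × (Dose/τ) = Css × CL.
Dose = Css × CL × τ / F = 21.4 × 5.390 × 6.26 / 0.89 = 811.3 mg

810 mg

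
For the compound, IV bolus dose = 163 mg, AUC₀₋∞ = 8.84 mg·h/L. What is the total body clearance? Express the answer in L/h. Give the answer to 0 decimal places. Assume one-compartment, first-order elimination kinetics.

18 L/h

CL = Dose / AUC = 163 / 8.84 = 18.44 L/h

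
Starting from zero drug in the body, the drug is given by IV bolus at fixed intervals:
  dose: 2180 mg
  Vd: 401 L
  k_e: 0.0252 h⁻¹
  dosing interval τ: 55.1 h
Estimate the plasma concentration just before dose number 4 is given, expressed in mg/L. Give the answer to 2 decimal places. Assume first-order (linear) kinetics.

1.78 mg/L

C₀ per dose = Dose / Vd = 2180 / 401 = 5.436 mg/L
Fraction remaining after one interval: r = e^(−kτ) = e^(−0.02520 × 55.1) = 0.2494
Before dose 4, 3 doses have been given (aged 1τ, 2τ, 3τ).
C_trough = C₀ × (r + r² + … + r^3) = C₀ × r(1−r^3)/(1−r)
        = 5.436 × 0.2494 × (1 − 0.01551) / (1 − 0.2494) = 1.778 mg/L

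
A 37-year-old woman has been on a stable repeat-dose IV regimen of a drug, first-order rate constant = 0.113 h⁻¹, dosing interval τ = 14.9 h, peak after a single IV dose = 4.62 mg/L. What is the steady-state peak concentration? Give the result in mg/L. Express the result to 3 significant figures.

e^(−kτ) = e^(−0.1130 × 14.9) = 0.1857
Accumulation ratio R = 1 / (1 − e^(−kτ)) = 1 / (1 − 0.1857) = 1.228
Steady-state peak = C₀ × R = 4.62 × 1.228 = 5.673 mg/L

5.67 mg/L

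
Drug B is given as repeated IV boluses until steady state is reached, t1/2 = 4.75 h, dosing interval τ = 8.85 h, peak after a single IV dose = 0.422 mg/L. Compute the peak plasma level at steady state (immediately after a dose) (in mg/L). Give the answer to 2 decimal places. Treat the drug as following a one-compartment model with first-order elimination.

0.58 mg/L

k = ln2 / t½ = 0.693147 / 4.75 = 0.1459 h⁻¹
e^(−kτ) = e^(−0.1459 × 8.85) = 0.2749
Accumulation ratio R = 1 / (1 − e^(−kτ)) = 1 / (1 − 0.2749) = 1.379
Steady-state peak = C₀ × R = 0.422 × 1.379 = 0.5819 mg/L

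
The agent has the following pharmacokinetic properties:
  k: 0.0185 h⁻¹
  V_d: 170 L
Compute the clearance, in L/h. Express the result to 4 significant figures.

3.145 L/h

CL = k × Vd = 0.0185 × 170 = 3.145 L/h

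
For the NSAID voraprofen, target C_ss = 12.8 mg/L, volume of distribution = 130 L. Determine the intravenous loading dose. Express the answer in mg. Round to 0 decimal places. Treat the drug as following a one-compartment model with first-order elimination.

LD = Css × Vd = 12.8 × 130 = 1664 mg

1664 mg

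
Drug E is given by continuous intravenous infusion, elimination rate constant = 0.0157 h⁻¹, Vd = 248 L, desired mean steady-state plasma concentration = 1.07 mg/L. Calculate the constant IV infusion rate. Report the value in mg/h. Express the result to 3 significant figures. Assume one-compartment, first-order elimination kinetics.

4.17 mg/h

CL = k × Vd = 0.01570 × 248 = 3.894 L/h
At steady state, infusion rate R₀ = Css × CL = 1.07 × 3.894 = 4.167 mg/h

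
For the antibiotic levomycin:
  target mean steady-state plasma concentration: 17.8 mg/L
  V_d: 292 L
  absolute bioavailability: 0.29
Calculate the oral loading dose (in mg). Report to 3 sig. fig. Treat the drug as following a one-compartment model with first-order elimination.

LD = Css × Vd / F = 17.8 × 292 / 0.29 = 17920 mg

17900 mg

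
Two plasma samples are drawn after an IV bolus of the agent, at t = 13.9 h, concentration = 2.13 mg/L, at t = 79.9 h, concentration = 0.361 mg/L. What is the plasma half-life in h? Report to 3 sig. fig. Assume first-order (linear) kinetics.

25.8 h

k = ln(C₁/C₂) / (t₂ − t₁) = ln(2.13/0.361) / (79.9 − 13.9)
  = 1.775 / 66.00 = 0.02689 h⁻¹
t½ = ln2 / k = 0.693147 / 0.02689 = 25.78 h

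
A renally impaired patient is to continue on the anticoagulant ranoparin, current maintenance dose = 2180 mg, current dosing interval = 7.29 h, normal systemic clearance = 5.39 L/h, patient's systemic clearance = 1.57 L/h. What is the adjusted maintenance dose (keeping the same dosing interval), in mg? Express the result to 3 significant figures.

To keep the same average steady-state level, dosing rate must scale with clearance.
CL ratio = 1.57 / 5.39 = 0.2913
New dose (same interval) = 2180 × 0.2913 = 635.0 mg

635 mg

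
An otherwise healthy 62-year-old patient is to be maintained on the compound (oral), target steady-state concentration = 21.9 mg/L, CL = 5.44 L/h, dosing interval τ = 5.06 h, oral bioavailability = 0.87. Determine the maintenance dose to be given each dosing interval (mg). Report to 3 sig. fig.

693 mg

At steady state, F × (Dose/τ) = Css × CL.
Dose = Css × CL × τ / F = 21.9 × 5.440 × 5.06 / 0.87 = 692.9 mg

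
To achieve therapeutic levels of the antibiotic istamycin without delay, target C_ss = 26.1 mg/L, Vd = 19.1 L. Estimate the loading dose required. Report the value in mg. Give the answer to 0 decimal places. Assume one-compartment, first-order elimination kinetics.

LD = Css × Vd = 26.1 × 19.1 = 498.5 mg

499 mg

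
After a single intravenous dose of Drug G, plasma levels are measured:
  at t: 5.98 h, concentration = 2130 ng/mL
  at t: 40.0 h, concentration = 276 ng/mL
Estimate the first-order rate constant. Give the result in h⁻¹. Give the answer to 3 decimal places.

0.060 h⁻¹

k = ln(C₁/C₂) / (t₂ − t₁) = ln(2130/276) / (40.0 − 5.98)
  = 2.043 / 34.02 = 0.06005 h⁻¹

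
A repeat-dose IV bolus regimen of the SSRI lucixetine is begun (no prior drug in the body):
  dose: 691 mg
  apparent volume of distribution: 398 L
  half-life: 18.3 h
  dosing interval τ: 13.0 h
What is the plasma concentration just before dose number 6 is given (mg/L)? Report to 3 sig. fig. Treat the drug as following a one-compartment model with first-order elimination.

C₀ per dose = Dose / Vd = 691 / 398 = 1.736 mg/L
k = ln2 / t½ = 0.693147 / 18.3 = 0.03788 h⁻¹
Fraction remaining after one interval: r = e^(−kτ) = e^(−0.03788 × 13.0) = 0.6111
Before dose 6, 5 doses have been given (aged 1τ, 2τ, 3τ, 4τ, 5τ).
C_trough = C₀ × (r + r² + … + r^5) = C₀ × r(1−r^5)/(1−r)
        = 1.736 × 0.6111 × (1 − 0.08522) / (1 − 0.6111) = 2.495 mg/L

2.50 mg/L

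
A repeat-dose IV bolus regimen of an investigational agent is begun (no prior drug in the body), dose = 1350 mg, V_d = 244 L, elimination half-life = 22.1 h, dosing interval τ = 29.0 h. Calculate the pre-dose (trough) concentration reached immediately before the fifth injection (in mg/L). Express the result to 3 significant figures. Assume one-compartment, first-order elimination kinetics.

C₀ per dose = Dose / Vd = 1350 / 244 = 5.533 mg/L
k = ln2 / t½ = 0.693147 / 22.1 = 0.03136 h⁻¹
Fraction remaining after one interval: r = e^(−kτ) = e^(−0.03136 × 29.0) = 0.4027
Before dose 5, 4 doses have been given (aged 1τ, 2τ, 3τ, 4τ).
C_trough = C₀ × (r + r² + … + r^4) = C₀ × r(1−r^4)/(1−r)
        = 5.533 × 0.4027 × (1 − 0.02630) / (1 − 0.4027) = 3.632 mg/L

3.63 mg/L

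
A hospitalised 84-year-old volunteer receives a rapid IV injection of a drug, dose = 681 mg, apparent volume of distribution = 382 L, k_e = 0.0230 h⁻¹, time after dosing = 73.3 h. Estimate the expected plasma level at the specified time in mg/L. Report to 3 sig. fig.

0.330 mg/L

C₀ = Dose / Vd = 681.0 / 382 = 1.783 mg/L
C = C₀ · e^(−k·t) = 1.783 × e^(−0.02300 × 73.3)
  = 1.783 × 0.1853 = 0.3304 mg/L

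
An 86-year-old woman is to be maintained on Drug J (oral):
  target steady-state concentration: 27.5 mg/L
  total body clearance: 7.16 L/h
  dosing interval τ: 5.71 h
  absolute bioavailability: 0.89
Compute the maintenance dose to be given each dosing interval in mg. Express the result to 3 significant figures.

At steady state, F × (Dose/τ) = Css × CL.
Dose = Css × CL × τ / F = 27.5 × 7.160 × 5.71 / 0.89 = 1263 mg

1260 mg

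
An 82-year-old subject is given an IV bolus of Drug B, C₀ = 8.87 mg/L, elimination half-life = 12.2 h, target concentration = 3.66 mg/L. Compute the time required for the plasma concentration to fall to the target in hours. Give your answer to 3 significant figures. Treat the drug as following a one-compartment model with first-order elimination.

15.6 h

k = ln2 / t½ = 0.693147 / 12.2 = 0.05682 h⁻¹
t = ln(C₀ / C) / k = ln(8.870 / 3.66) / 0.05682
  = ln(2.423) / 0.05682 = 0.8850 / 0.05682 = 15.58 h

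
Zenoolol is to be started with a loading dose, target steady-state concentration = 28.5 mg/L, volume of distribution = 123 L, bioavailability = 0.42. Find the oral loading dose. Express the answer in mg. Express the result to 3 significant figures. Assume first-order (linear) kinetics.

8350 mg

LD = Css × Vd / F = 28.5 × 123 / 0.42 = 8346 mg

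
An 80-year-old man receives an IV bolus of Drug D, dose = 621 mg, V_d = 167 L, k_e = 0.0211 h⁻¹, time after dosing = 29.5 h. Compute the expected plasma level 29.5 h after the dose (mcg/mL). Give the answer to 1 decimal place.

2.0 mcg/mL

C₀ = Dose / Vd = 621.0 / 167 = 3.719 mg/L
C = C₀ · e^(−k·t) = 3.719 × e^(−0.02110 × 29.5)
  = 3.719 × 0.5366 = 1.996 mg/L
(1.996 mg/L = 1.996 mcg/mL)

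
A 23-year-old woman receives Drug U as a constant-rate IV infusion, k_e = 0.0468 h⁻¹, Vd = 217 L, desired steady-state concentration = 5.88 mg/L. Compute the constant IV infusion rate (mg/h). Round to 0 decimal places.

CL = k × Vd = 0.04680 × 217 = 10.16 L/h
At steady state, infusion rate R₀ = Css × CL = 5.88 × 10.16 = 59.74 mg/h

60 mg/h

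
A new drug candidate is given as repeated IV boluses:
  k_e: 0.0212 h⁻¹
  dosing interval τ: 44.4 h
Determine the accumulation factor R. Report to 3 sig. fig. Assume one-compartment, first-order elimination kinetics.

1.64

e^(−kτ) = e^(−0.02120 × 44.4) = 0.3901
Accumulation ratio R = 1 / (1 − e^(−kτ)) = 1 / (1 − 0.3901) = 1.640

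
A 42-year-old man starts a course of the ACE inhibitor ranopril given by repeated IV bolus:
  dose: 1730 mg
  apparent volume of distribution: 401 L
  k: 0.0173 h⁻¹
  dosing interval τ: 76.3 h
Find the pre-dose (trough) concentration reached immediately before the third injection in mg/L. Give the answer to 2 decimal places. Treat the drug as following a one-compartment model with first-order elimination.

C₀ per dose = Dose / Vd = 1730 / 401 = 4.314 mg/L
Fraction remaining after one interval: r = e^(−kτ) = e^(−0.01730 × 76.3) = 0.2671
Before dose 3, 2 doses have been given (aged 1τ, 2τ).
C_trough = C₀ × (r + r²) = 4.314 × (0.2671 + 0.07134) = 1.460 mg/L

1.46 mg/L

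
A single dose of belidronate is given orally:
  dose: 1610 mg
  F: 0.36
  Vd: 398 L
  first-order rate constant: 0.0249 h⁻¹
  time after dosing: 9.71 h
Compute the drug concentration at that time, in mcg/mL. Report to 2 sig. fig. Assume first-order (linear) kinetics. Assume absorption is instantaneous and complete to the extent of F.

1.1 mcg/mL

Amount reaching circulation = F × Dose = 0.36 × 1610 = 579.6 mg
C₀ = F·Dose / Vd = 579.6 / 398 = 1.456 mg/L
C = C₀ · e^(−k·t) = 1.456 × e^(−0.02490 × 9.71)
  = 1.456 × 0.7852 = 1.143 mg/L
(1.143 mg/L = 1.143 mcg/mL)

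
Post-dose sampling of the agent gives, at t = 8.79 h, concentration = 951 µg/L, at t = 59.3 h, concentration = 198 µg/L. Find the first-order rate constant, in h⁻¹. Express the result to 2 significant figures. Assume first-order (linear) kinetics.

k = ln(C₁/C₂) / (t₂ − t₁) = ln(951/198) / (59.3 − 8.79)
  = 1.569 / 50.51 = 0.03106 h⁻¹

0.031 h⁻¹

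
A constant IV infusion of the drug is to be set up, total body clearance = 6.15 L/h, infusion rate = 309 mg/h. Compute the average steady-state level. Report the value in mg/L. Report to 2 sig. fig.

50 mg/L

At steady state Css = R₀ / CL = 309 / 6.150 = 50.24 mg/L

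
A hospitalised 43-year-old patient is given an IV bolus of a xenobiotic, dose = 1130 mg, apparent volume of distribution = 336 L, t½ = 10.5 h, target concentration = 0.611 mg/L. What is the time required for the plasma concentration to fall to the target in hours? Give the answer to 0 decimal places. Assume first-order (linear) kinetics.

26 h

C₀ = Dose / Vd = 1130 / 336 = 3.363 mg/L
k = ln2 / t½ = 0.693147 / 10.5 = 0.06601 h⁻¹
t = ln(C₀ / C) / k = ln(3.363 / 0.611) / 0.06601
  = ln(5.504) / 0.06601 = 1.705 / 0.06601 = 25.83 h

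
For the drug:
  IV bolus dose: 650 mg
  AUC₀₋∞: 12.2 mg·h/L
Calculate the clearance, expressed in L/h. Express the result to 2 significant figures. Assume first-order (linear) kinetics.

53 L/h

CL = Dose / AUC = 650 / 12.2 = 53.28 L/h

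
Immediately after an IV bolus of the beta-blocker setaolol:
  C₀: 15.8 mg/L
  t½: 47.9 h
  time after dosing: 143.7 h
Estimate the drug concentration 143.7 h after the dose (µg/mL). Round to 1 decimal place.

k = ln2 / t½ = 0.693147 / 47.9 = 0.01447 h⁻¹
t / t½ = 143.7 / 47.9 = 3 half-lives
C = C₀ × (1/2)^3 = 15.80 × 0.1250 = 1.975 mg/L
(1.975 mg/L = 1.975 µg/mL)

2.0 µg/mL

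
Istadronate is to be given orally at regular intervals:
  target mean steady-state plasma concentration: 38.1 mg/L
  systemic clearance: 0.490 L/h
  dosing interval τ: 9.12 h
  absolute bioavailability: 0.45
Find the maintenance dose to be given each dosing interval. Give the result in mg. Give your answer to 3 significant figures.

At steady state, F × (Dose/τ) = Css × CL.
Dose = Css × CL × τ / F = 38.1 × 0.4900 × 9.12 / 0.45 = 378.4 mg

378 mg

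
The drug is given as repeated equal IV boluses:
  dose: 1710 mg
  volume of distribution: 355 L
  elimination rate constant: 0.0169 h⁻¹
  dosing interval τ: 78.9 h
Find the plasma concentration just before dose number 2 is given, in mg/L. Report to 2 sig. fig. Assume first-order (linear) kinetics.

1.3 mg/L

C₀ per dose = Dose / Vd = 1710 / 355 = 4.817 mg/L
Fraction remaining after one interval: r = e^(−kτ) = e^(−0.01690 × 78.9) = 0.2636
Before dose 2, 1 dose has been given (aged 1τ).
C_trough = C₀ × r = 4.817 × 0.2636 = 1.270 mg/L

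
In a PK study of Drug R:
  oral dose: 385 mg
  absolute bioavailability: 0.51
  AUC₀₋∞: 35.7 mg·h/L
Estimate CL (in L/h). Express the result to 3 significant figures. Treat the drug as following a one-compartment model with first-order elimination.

CL = F·Dose / AUC = 0.51 × 385 / 35.7 = 5.500 L/h

5.50 L/h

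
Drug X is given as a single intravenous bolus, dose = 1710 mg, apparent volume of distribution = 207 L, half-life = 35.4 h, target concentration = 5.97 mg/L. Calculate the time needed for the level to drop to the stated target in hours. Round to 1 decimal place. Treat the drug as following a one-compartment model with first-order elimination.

C₀ = Dose / Vd = 1710 / 207 = 8.261 mg/L
k = ln2 / t½ = 0.693147 / 35.4 = 0.01958 h⁻¹
t = ln(C₀ / C) / k = ln(8.261 / 5.97) / 0.01958
  = ln(1.384) / 0.01958 = 0.3250 / 0.01958 = 16.60 h

16.6 h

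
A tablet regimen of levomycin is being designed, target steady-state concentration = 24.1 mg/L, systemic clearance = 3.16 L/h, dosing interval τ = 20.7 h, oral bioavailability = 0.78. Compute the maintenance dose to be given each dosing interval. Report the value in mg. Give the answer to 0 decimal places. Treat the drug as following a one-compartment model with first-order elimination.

2021 mg

At steady state, F × (Dose/τ) = Css × CL.
Dose = Css × CL × τ / F = 24.1 × 3.160 × 20.7 / 0.78 = 2021 mg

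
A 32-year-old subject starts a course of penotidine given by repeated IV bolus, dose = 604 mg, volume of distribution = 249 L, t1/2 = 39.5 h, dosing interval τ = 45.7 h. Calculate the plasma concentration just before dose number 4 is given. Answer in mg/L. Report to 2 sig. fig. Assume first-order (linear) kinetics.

1.8 mg/L

C₀ per dose = Dose / Vd = 604 / 249 = 2.426 mg/L
k = ln2 / t½ = 0.693147 / 39.5 = 0.01755 h⁻¹
Fraction remaining after one interval: r = e^(−kτ) = e^(−0.01755 × 45.7) = 0.4484
Before dose 4, 3 doses have been given (aged 1τ, 2τ, 3τ).
C_trough = C₀ × (r + r² + … + r^3) = C₀ × r(1−r^3)/(1−r)
        = 2.426 × 0.4484 × (1 − 0.09016) / (1 − 0.4484) = 1.794 mg/L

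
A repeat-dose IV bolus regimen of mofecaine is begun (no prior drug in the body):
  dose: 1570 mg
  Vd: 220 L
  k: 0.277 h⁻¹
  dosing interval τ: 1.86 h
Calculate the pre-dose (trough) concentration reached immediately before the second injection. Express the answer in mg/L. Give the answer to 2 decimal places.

4.26 mg/L

C₀ per dose = Dose / Vd = 1570 / 220 = 7.136 mg/L
Fraction remaining after one interval: r = e^(−kτ) = e^(−0.2770 × 1.86) = 0.5974
Before dose 2, 1 dose has been given (aged 1τ).
C_trough = C₀ × r = 7.136 × 0.5974 = 4.263 mg/L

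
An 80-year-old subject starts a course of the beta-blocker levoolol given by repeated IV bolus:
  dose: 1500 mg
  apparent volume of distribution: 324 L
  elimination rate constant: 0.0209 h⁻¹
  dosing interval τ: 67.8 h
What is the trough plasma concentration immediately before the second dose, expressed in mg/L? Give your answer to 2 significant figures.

C₀ per dose = Dose / Vd = 1500 / 324 = 4.630 mg/L
Fraction remaining after one interval: r = e^(−kτ) = e^(−0.02090 × 67.8) = 0.2424
Before dose 2, 1 dose has been given (aged 1τ).
C_trough = C₀ × r = 4.630 × 0.2424 = 1.122 mg/L

1.1 mg/L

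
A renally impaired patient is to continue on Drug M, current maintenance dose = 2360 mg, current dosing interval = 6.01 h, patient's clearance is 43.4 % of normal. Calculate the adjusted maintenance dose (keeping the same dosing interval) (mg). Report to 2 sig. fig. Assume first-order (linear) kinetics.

1000 mg

To keep the same average steady-state level, dosing rate must scale with clearance.
CL ratio = 43.4 / 100 = 0.4340
New dose (same interval) = 2360 × 0.4340 = 1024 mg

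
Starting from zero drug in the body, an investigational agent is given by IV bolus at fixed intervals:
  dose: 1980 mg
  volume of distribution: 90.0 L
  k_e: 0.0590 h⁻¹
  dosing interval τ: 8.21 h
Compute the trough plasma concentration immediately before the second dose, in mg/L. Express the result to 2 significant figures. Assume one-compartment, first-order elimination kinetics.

C₀ per dose = Dose / Vd = 1980 / 90.0 = 22.00 mg/L
Fraction remaining after one interval: r = e^(−kτ) = e^(−0.05900 × 8.21) = 0.6161
Before dose 2, 1 dose has been given (aged 1τ).
C_trough = C₀ × r = 22.00 × 0.6161 = 13.55 mg/L

14 mg/L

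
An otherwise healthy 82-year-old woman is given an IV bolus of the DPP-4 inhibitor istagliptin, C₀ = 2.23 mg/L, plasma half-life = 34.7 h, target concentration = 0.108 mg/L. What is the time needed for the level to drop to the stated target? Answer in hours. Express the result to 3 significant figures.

k = ln2 / t½ = 0.693147 / 34.7 = 0.01998 h⁻¹
t = ln(C₀ / C) / k = ln(2.230 / 0.108) / 0.01998
  = ln(20.65) / 0.01998 = 3.028 / 0.01998 = 151.6 h

152 h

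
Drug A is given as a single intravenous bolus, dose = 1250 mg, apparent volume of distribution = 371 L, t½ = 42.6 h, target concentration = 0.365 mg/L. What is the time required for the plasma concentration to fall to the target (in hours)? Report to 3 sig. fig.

C₀ = Dose / Vd = 1250 / 371 = 3.369 mg/L
k = ln2 / t½ = 0.693147 / 42.6 = 0.01627 h⁻¹
t = ln(C₀ / C) / k = ln(3.369 / 0.365) / 0.01627
  = ln(9.230) / 0.01627 = 2.222 / 0.01627 = 136.6 h

137 h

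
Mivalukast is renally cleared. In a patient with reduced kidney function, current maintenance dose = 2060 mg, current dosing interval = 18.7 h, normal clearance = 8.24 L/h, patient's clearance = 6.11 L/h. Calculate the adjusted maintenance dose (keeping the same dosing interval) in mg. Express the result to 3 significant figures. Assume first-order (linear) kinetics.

To keep the same average steady-state level, dosing rate must scale with clearance.
CL ratio = 6.11 / 8.24 = 0.7415
New dose (same interval) = 2060 × 0.7415 = 1527 mg

1530 mg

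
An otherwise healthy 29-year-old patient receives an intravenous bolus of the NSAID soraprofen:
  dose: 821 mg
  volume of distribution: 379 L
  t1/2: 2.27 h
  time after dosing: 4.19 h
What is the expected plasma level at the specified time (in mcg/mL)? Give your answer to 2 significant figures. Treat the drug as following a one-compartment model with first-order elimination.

0.60 mcg/mL

C₀ = Dose / Vd = 821.0 / 379 = 2.166 mg/L
k = ln2 / t½ = 0.693147 / 2.27 = 0.3054 h⁻¹
C = C₀ · e^(−k·t) = 2.166 × e^(−0.3054 × 4.19)
  = 2.166 × 0.2781 = 0.6024 mg/L
(0.6024 mg/L = 0.6024 mcg/mL)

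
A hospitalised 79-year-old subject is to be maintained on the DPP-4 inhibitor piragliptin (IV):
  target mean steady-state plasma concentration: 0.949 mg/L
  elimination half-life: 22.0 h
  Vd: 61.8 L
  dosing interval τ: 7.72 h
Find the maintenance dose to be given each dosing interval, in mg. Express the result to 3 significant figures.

14.3 mg

k = ln2 / t½ = 0.693147 / 22.0 = 0.03151 h⁻¹
CL = k × Vd = 0.03151 × 61.8 = 1.947 L/h
At steady state, Dose/τ = Css × CL.
Dose = Css × CL × τ = 0.949 × 1.947 × 7.72 = 14.26 mg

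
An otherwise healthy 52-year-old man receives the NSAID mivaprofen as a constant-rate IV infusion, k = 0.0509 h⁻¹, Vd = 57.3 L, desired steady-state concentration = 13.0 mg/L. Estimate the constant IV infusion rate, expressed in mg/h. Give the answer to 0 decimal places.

38 mg/h

CL = k × Vd = 0.05090 × 57.3 = 2.917 L/h
At steady state, infusion rate R₀ = Css × CL = 13.0 × 2.917 = 37.92 mg/h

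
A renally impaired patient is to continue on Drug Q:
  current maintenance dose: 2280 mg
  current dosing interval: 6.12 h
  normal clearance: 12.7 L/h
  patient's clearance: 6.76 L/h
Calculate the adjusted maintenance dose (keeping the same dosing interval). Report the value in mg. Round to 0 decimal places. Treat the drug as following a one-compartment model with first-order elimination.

To keep the same average steady-state level, dosing rate must scale with clearance.
CL ratio = 6.76 / 12.7 = 0.5323
New dose (same interval) = 2280 × 0.5323 = 1214 mg

1214 mg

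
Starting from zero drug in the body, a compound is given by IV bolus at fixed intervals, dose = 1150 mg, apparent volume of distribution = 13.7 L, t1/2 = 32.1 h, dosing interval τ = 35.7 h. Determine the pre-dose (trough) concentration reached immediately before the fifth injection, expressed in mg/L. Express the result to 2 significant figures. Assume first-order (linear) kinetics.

C₀ per dose = Dose / Vd = 1150 / 13.7 = 83.94 mg/L
k = ln2 / t½ = 0.693147 / 32.1 = 0.02159 h⁻¹
Fraction remaining after one interval: r = e^(−kτ) = e^(−0.02159 × 35.7) = 0.4627
Before dose 5, 4 doses have been given (aged 1τ, 2τ, 3τ, 4τ).
C_trough = C₀ × (r + r² + … + r^4) = C₀ × r(1−r^4)/(1−r)
        = 83.94 × 0.4627 × (1 − 0.04584) / (1 − 0.4627) = 68.97 mg/L

69 mg/L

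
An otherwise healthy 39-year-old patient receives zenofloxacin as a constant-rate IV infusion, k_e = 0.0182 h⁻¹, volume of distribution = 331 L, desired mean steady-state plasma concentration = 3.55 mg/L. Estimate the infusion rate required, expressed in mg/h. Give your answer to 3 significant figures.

CL = k × Vd = 0.01820 × 331 = 6.024 L/h
At steady state, infusion rate R₀ = Css × CL = 3.55 × 6.024 = 21.39 mg/h

21.4 mg/h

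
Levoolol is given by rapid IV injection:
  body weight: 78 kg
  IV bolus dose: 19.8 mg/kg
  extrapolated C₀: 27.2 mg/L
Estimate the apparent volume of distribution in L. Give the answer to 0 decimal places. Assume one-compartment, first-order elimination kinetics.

Dose = 19.8 × 78 = 1544 mg
Vd = Dose / C₀ = 1544 / 27.2 = 56.76 L

57 L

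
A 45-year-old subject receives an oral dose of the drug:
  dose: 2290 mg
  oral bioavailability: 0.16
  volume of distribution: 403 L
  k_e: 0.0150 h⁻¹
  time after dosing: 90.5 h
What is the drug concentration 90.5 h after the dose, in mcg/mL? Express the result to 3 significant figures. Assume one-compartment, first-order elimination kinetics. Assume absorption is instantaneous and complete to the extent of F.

Amount reaching circulation = F × Dose = 0.16 × 2290 = 366.4 mg
C₀ = F·Dose / Vd = 366.4 / 403 = 0.9092 mg/L
C = C₀ · e^(−k·t) = 0.9092 × e^(−0.01500 × 90.5)
  = 0.9092 × 0.2573 = 0.2339 mg/L
(0.2339 mg/L = 0.2339 mcg/mL)

0.234 mcg/mL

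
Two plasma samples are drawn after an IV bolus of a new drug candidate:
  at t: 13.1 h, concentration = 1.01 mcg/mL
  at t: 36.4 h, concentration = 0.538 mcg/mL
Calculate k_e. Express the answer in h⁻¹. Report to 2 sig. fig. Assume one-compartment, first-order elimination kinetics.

k = ln(C₁/C₂) / (t₂ − t₁) = ln(1.01/0.538) / (36.4 − 13.1)
  = 0.6298 / 23.30 = 0.02703 h⁻¹

0.027 h⁻¹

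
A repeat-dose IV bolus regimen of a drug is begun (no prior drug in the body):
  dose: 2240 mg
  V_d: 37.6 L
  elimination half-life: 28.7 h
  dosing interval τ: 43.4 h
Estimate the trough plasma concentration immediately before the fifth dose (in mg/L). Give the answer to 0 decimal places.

C₀ per dose = Dose / Vd = 2240 / 37.6 = 59.57 mg/L
k = ln2 / t½ = 0.693147 / 28.7 = 0.02415 h⁻¹
Fraction remaining after one interval: r = e^(−kτ) = e^(−0.02415 × 43.4) = 0.3506
Before dose 5, 4 doses have been given (aged 1τ, 2τ, 3τ, 4τ).
C_trough = C₀ × (r + r² + … + r^4) = C₀ × r(1−r^4)/(1−r)
        = 59.57 × 0.3506 × (1 − 0.01511) / (1 − 0.3506) = 31.67 mg/L

32 mg/L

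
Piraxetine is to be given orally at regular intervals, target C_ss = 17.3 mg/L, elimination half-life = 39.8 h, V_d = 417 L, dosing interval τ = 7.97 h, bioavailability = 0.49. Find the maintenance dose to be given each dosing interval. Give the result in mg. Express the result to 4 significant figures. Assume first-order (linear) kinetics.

k = ln2 / t½ = 0.693147 / 39.8 = 0.01742 h⁻¹
CL = k × Vd = 0.01742 × 417 = 7.264 L/h
At steady state, F × (Dose/τ) = Css × CL.
Dose = Css × CL × τ / F = 17.3 × 7.264 × 7.97 / 0.49 = 2044 mg

2044 mg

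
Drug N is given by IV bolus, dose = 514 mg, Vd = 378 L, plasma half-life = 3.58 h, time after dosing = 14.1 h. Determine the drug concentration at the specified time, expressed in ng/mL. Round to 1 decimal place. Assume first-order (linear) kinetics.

C₀ = Dose / Vd = 514.0 / 378 = 1.360 mg/L
k = ln2 / t½ = 0.693147 / 3.58 = 0.1936 h⁻¹
C = C₀ · e^(−k·t) = 1.360 × e^(−0.1936 × 14.1)
  = 1.360 × 0.06523 = 0.08871 mg/L
Convert: 0.08871 mg/L × 1000 = 88.71 ng/mL

88.7 ng/mL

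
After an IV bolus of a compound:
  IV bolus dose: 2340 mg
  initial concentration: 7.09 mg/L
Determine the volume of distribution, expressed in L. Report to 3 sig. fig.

330 L

Vd = Dose / C₀ = 2340 / 7.09 = 330.0 L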